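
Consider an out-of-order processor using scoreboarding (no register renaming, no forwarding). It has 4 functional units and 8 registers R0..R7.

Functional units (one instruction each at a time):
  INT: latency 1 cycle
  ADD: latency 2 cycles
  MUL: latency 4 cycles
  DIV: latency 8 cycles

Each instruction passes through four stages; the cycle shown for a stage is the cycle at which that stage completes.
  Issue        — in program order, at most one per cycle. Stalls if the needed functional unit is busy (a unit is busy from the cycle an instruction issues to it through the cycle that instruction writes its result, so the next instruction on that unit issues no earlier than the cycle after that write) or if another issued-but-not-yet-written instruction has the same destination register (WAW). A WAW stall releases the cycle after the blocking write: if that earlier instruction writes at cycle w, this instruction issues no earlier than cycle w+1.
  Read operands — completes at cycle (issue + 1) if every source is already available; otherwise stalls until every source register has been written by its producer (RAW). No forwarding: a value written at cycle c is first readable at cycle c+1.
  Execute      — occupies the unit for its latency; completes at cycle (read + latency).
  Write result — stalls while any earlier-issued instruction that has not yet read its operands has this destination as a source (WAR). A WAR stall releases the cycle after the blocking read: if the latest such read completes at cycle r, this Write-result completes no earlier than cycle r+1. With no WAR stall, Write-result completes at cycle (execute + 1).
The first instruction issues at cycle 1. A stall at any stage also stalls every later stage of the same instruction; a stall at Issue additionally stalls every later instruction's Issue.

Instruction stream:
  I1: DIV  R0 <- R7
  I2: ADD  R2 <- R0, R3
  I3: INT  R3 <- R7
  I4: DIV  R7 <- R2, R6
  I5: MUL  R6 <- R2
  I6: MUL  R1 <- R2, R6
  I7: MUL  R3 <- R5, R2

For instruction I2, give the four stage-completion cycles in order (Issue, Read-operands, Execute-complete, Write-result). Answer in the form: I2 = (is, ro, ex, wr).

c1: issue I1 (DIV)
c2: I1 read-ops, issue I2 (ADD)
c3: issue I3 (INT)
c4: I3 read-ops
c5: I3 finished on INT
c10: I1 finished on DIV
c11: I1→R0
c12: I2 read-ops, issue I4 (DIV)
c13: I3→R3, issue I5 (MUL)
c14: I2 finished on ADD
c15: I2→R2
c16: I4 read-ops, I5 read-ops
c20: I5 finished on MUL
c21: I5→R6
c22: issue I6 (MUL)
c23: I6 read-ops
c24: I4 finished on DIV
c25: I4→R7
c27: I6 finished on MUL
c28: I6→R1
c29: issue I7 (MUL)
c30: I7 read-ops
c34: I7 finished on MUL
c35: I7→R3

I2 = (2, 12, 14, 15)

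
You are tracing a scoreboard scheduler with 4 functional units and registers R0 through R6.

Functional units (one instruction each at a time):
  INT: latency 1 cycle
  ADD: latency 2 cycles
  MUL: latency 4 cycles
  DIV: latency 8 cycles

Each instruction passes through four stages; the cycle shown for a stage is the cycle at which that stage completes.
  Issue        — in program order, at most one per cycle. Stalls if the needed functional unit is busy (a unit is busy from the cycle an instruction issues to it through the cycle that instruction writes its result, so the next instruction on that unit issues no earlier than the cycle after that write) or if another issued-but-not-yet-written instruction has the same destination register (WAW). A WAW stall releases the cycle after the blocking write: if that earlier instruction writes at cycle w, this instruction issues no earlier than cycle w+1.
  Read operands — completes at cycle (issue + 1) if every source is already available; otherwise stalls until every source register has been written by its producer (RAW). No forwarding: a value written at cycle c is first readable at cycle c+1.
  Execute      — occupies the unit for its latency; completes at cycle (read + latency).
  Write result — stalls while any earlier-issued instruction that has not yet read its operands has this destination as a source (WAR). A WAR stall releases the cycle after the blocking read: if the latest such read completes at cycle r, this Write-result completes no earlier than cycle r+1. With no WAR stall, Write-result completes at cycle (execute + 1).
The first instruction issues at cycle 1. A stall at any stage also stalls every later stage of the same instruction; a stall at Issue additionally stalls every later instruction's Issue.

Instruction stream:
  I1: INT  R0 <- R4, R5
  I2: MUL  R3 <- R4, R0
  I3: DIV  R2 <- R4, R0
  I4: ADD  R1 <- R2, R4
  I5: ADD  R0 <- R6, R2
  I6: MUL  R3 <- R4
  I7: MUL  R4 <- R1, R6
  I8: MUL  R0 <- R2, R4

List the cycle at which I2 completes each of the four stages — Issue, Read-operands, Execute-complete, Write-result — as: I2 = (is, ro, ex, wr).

  I1 | 1 | 2 | 3 | 4
  I2 | 2 | 5 | 9 | 10   RAW R0: wait I1 write@4
  I3 | 3 | 5 | 13 | 14   RAW R0: wait I1 write@4
  I4 | 4 | 15 | 17 | 18   RAW R2: wait I3 write@14
  I5 | 19 | 20 | 22 | 23   struct: ADD busy until I4 writes@18
  I6 | 20 | 21 | 25 | 26
  I7 | 27 | 28 | 32 | 33   struct: MUL busy until I6 writes@26
  I8 | 34 | 35 | 39 | 40   struct: MUL busy until I7 writes@33

I2 = (2, 5, 9, 10)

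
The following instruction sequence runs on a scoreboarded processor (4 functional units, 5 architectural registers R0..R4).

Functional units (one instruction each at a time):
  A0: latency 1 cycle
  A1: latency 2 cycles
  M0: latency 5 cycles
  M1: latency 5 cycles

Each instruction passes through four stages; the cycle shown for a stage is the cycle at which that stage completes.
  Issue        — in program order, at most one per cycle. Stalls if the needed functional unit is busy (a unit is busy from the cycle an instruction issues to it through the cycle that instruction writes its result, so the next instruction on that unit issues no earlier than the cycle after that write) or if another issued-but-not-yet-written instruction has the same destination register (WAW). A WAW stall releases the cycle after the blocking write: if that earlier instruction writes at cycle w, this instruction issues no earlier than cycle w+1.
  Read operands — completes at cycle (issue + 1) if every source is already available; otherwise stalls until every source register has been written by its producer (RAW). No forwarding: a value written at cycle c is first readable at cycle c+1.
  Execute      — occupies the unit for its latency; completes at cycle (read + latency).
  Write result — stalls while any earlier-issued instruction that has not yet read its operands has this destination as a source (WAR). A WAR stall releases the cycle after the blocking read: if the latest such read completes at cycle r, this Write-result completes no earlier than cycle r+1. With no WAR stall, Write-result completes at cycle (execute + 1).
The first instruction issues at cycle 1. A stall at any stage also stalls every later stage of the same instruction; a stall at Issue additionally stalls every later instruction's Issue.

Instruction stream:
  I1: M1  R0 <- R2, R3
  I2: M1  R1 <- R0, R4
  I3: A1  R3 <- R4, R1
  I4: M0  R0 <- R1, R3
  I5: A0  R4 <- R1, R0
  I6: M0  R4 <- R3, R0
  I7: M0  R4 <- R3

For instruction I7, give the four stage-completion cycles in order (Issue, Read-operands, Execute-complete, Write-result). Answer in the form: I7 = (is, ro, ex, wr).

I7 = (39, 40, 45, 46)

I1  is:1  ro:2  ex:7  wr:8
I2  is:9  ro:10  ex:15  wr:16  — struct: M1 busy until I1 writes@8
I3  is:10  ro:17  ex:19  wr:20  — RAW R1: wait I2 write@16
I4  is:11  ro:21  ex:26  wr:27  — RAW R3: wait I3 write@20
I5  is:12  ro:28  ex:29  wr:30  — RAW R0: wait I4 write@27
I6  is:31  ro:32  ex:37  wr:38  — WAW R4: wait I5 write@30
I7  is:39  ro:40  ex:45  wr:46  — struct: M0 busy until I6 writes@38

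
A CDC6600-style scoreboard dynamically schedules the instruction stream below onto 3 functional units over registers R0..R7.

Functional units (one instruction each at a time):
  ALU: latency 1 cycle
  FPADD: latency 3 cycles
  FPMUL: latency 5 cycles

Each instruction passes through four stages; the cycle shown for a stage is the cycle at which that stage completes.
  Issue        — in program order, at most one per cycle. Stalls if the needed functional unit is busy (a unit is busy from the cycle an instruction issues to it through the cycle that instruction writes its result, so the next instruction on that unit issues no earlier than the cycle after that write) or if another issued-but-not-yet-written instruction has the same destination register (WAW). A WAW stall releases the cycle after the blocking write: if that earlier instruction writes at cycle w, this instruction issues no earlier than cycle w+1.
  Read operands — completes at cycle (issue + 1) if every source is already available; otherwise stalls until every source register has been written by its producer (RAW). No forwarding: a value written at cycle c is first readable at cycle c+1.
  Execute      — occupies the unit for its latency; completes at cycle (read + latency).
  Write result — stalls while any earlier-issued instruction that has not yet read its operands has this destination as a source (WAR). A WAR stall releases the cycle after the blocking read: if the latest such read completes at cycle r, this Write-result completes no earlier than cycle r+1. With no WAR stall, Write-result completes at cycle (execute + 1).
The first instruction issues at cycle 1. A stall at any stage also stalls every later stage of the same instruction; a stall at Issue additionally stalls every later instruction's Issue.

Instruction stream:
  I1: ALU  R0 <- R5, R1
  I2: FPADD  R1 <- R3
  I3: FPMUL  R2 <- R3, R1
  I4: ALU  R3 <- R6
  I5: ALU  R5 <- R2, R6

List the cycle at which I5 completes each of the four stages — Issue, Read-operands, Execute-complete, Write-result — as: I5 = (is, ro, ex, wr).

[1] I1 issues→ALU
[2] I1 reads, I2 issues→FPADD
[3] I1 exec-done, I2 reads, I3 issues→FPMUL
[4] I1 writes R0
[5] I4 issues→ALU
[6] I2 exec-done, I4 reads
[7] I2 writes R1, I4 exec-done
[8] I3 reads
[9] I4 writes R3
[10] I5 issues→ALU
[13] I3 exec-done
[14] I3 writes R2
[15] I5 reads
[16] I5 exec-done
[17] I5 writes R5

I5 = (10, 15, 16, 17)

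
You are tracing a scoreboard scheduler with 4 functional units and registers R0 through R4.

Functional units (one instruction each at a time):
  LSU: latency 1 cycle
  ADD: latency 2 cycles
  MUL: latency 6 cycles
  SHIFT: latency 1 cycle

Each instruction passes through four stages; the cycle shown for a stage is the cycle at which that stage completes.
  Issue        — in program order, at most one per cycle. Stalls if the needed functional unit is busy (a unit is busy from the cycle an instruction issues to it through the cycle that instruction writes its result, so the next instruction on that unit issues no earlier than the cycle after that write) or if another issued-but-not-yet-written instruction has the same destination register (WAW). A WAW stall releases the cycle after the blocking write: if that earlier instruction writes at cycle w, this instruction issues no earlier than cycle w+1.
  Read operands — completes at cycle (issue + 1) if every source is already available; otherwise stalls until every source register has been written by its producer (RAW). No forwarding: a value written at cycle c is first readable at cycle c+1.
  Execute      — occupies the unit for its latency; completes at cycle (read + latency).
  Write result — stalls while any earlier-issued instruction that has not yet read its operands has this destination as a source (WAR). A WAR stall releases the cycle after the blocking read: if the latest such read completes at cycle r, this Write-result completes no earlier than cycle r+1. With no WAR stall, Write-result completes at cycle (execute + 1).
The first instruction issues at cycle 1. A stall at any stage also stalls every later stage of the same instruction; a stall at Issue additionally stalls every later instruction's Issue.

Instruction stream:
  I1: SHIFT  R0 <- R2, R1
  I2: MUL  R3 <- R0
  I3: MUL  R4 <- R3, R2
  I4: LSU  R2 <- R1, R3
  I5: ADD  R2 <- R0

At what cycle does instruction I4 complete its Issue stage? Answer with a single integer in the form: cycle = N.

I1 -> (1, 2, 3, 4)
I2 -> (2, 5, 11, 12)  // RAW R0: wait I1 write@4
I3 -> (13, 14, 20, 21)  // struct: MUL busy until I2 writes@12
I4 -> (14, 15, 16, 17)
I5 -> (18, 19, 21, 22)  // WAW R2: wait I4 write@17

cycle = 14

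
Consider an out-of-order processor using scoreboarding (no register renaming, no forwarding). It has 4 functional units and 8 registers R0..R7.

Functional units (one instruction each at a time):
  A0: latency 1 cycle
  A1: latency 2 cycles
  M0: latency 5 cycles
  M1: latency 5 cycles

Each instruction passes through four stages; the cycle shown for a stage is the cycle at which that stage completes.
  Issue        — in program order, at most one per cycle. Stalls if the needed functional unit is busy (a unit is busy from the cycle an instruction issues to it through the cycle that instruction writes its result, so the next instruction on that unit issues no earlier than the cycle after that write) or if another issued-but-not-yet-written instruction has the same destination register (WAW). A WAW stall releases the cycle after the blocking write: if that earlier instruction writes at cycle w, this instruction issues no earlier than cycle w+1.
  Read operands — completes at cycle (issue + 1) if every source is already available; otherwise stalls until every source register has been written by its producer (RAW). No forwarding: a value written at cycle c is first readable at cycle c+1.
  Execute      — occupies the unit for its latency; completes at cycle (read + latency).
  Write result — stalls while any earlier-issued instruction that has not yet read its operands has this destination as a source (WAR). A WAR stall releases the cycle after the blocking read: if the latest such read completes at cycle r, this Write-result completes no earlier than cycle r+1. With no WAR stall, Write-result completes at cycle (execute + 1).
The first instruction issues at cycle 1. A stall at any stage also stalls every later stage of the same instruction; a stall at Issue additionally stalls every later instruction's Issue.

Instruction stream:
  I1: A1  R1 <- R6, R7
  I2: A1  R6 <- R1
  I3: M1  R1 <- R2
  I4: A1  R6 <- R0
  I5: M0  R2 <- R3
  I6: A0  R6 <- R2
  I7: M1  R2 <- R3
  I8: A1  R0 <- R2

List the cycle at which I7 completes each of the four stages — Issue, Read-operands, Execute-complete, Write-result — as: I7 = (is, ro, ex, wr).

I7 = (20, 21, 26, 27)

[I1] 1/2/4/5
[I2] 6/7/9/10  (struct: A1 busy until I1 writes@5)
[I3] 7/8/13/14
[I4] 11/12/14/15  (struct: A1 busy until I2 writes@10)
[I5] 12/13/18/19
[I6] 16/20/21/22  (WAW R6: wait I4 write@15; RAW R2: wait I5 write@19)
[I7] 20/21/26/27  (WAW R2: wait I5 write@19)
[I8] 21/28/30/31  (RAW R2: wait I7 write@27)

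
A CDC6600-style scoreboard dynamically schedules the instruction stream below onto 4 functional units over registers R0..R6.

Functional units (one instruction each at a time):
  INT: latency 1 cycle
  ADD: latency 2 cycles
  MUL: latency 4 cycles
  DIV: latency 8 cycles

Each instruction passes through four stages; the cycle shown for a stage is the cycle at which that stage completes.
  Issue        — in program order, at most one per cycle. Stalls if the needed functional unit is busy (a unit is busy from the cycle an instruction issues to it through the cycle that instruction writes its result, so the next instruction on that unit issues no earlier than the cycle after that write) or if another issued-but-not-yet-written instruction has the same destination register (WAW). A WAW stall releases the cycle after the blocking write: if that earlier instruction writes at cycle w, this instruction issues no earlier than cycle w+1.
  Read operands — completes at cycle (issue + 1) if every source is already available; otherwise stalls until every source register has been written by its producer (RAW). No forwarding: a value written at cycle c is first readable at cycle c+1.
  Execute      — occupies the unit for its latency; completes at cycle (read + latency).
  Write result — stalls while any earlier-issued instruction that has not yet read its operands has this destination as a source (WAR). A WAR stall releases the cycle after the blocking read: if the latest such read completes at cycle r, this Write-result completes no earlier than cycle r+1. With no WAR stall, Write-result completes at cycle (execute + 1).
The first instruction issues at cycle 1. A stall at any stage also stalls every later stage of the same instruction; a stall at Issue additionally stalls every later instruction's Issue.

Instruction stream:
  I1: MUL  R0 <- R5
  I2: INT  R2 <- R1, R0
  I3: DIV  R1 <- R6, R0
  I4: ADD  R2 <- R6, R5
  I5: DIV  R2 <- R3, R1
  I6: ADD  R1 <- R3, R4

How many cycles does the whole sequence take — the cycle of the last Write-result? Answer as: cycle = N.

cycle = 28

I1 -> (1, 2, 6, 7)
I2 -> (2, 8, 9, 10)  // RAW R0: wait I1 write@7
I3 -> (3, 8, 16, 17)  // RAW R0: wait I1 write@7
I4 -> (11, 12, 14, 15)  // WAW R2: wait I2 write@10
I5 -> (18, 19, 27, 28)  // struct: DIV busy until I3 writes@17
I6 -> (19, 20, 22, 23)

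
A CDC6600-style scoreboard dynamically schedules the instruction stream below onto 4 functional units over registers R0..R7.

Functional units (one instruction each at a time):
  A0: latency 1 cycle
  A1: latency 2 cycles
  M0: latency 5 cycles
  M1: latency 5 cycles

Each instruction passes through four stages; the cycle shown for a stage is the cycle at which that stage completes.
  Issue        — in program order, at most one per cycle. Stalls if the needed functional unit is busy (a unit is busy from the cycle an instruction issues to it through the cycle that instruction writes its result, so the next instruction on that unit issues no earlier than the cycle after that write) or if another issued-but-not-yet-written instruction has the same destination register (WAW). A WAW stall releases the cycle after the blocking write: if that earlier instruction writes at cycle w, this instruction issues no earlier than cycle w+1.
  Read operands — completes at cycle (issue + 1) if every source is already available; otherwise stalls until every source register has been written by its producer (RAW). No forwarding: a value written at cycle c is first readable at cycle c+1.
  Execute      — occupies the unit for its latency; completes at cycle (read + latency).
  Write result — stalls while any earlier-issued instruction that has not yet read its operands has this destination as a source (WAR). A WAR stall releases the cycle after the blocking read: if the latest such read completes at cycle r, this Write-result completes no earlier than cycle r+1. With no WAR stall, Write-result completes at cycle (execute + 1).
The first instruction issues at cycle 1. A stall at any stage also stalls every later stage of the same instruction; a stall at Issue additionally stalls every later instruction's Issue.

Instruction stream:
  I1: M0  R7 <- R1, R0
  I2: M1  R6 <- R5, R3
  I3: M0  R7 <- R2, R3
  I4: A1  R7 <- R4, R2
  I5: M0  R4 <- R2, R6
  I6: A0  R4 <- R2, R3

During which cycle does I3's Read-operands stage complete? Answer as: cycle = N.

cycle = 10

  I1 | 1 | 2 | 7 | 8
  I2 | 2 | 3 | 8 | 9
  I3 | 9 | 10 | 15 | 16   struct: M0 busy until I1 writes@8
  I4 | 17 | 18 | 20 | 21   WAW R7: wait I3 write@16
  I5 | 18 | 19 | 24 | 25
  I6 | 26 | 27 | 28 | 29   WAW R4: wait I5 write@25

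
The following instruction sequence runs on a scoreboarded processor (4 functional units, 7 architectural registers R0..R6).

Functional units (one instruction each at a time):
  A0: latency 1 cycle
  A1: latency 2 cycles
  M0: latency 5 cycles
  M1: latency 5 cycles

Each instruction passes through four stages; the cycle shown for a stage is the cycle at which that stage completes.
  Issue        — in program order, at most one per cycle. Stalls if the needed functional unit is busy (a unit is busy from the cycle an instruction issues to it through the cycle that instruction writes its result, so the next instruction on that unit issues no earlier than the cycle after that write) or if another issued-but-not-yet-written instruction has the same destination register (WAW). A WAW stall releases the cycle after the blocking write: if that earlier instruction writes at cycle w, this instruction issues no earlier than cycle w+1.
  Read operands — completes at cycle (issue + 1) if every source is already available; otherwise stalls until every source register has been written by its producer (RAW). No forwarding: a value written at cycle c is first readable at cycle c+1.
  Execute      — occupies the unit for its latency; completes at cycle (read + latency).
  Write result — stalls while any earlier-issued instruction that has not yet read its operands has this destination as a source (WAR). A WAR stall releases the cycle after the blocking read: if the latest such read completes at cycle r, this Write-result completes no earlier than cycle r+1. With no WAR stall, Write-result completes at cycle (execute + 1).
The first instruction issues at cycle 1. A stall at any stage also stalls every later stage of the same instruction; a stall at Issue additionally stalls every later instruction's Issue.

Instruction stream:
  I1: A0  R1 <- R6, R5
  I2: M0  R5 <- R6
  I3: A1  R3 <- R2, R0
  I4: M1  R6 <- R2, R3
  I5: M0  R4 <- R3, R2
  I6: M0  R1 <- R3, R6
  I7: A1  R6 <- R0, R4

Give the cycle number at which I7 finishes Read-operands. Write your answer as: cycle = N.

cycle = 20

[1] I1 issues→A0
[2] I1 reads; I2 issues→M0
[3] I1 exec-done; I2 reads; I3 issues→A1
[4] I1 writes R1; I3 reads; I4 issues→M1
[6] I3 exec-done
[7] I3 writes R3
[8] I2 exec-done; I4 reads
[9] I2 writes R5
[10] I5 issues→M0
[11] I5 reads
[13] I4 exec-done
[14] I4 writes R6
[16] I5 exec-done
[17] I5 writes R4
[18] I6 issues→M0
[19] I6 reads; I7 issues→A1
[20] I7 reads
[22] I7 exec-done
[23] I7 writes R6
[24] I6 exec-done
[25] I6 writes R1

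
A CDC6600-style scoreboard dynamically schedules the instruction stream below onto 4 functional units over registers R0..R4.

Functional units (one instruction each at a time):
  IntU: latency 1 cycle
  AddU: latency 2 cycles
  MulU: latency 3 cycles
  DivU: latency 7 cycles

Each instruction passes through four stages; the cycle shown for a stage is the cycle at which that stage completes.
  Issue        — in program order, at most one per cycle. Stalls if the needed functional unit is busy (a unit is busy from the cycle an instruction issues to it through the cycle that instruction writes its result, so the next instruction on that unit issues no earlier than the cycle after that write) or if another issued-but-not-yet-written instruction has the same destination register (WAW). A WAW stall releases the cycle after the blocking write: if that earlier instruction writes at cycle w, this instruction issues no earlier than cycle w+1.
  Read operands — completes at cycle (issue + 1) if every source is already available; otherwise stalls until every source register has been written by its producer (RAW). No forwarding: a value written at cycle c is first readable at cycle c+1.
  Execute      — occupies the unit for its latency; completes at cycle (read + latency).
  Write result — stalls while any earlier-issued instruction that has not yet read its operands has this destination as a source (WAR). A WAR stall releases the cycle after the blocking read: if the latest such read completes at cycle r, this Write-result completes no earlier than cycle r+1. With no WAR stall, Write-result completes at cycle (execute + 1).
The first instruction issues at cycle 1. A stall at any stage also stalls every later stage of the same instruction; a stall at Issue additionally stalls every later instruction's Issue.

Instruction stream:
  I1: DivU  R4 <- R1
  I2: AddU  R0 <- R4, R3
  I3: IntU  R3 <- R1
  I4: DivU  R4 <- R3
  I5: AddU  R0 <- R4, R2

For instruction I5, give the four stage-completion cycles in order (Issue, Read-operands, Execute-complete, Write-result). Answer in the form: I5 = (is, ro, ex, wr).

I5 = (15, 22, 24, 25)

c1: I1→DivU
c2: I1 RO; I2→AddU
c3: I3→IntU
c4: I3 RO
c5: I3 EX
c9: I1 EX
c10: I1 WR R4
c11: I2 RO; I4→DivU
c12: I3 WR R3
c13: I2 EX; I4 RO
c14: I2 WR R0
c15: I5→AddU
c20: I4 EX
c21: I4 WR R4
c22: I5 RO
c24: I5 EX
c25: I5 WR R0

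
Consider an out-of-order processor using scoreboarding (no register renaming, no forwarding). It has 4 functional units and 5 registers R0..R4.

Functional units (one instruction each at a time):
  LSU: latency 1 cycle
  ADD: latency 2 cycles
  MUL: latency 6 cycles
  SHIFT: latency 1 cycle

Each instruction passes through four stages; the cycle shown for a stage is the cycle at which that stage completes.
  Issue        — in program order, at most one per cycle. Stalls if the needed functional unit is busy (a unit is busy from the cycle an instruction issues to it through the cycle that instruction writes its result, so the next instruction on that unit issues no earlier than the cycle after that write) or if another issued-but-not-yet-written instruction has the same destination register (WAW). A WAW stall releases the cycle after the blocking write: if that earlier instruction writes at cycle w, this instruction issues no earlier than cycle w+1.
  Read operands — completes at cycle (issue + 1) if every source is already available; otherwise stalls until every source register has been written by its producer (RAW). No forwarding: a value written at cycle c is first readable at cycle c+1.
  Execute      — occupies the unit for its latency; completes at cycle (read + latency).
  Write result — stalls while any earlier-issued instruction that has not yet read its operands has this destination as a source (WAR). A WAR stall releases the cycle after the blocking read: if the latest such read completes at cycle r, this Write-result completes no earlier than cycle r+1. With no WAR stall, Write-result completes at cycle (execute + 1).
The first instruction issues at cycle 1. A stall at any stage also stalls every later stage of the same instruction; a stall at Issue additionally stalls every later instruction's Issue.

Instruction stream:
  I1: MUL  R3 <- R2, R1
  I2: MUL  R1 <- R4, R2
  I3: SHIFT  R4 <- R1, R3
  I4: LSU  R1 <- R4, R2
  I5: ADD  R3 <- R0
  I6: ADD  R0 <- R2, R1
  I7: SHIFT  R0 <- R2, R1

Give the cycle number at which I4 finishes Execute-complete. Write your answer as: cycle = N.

[1] I1 issues→MUL
[2] I1 reads
[8] I1 exec-done
[9] I1 writes R3
[10] I2 issues→MUL
[11] I2 reads; I3 issues→SHIFT
[17] I2 exec-done
[18] I2 writes R1
[19] I3 reads; I4 issues→LSU
[20] I3 exec-done; I5 issues→ADD
[21] I3 writes R4; I5 reads
[22] I4 reads
[23] I4 exec-done; I5 exec-done
[24] I4 writes R1; I5 writes R3
[25] I6 issues→ADD
[26] I6 reads
[28] I6 exec-done
[29] I6 writes R0
[30] I7 issues→SHIFT
[31] I7 reads
[32] I7 exec-done
[33] I7 writes R0

cycle = 23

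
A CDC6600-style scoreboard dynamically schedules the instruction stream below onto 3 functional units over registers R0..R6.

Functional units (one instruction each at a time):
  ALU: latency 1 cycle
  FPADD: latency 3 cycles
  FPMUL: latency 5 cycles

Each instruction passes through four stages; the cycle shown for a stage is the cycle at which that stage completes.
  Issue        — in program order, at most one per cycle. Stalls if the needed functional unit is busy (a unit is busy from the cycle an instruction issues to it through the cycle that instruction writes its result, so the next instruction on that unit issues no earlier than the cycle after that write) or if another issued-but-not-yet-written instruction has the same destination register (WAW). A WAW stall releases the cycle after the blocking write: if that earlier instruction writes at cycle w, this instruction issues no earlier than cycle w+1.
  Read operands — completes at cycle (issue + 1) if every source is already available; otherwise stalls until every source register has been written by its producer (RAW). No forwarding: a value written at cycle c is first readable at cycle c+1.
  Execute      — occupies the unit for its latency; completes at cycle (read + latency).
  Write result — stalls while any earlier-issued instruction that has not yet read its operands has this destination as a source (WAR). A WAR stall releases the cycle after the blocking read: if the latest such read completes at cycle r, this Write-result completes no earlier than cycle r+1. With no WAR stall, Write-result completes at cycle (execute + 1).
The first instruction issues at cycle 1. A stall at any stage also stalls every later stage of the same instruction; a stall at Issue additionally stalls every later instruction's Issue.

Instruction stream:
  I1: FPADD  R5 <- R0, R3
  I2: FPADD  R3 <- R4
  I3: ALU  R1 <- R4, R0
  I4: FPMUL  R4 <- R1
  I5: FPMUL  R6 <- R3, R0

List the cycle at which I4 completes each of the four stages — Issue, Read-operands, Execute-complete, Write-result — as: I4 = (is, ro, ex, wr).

I4 = (9, 12, 17, 18)

t=1  I1→FPADD
t=2  I1 RO
t=5  I1 EX
t=6  I1 WR R5
t=7  I2→FPADD
t=8  I2 RO, I3→ALU
t=9  I3 RO, I4→FPMUL
t=10  I3 EX
t=11  I2 EX, I3 WR R1
t=12  I2 WR R3, I4 RO
t=17  I4 EX
t=18  I4 WR R4
t=19  I5→FPMUL
t=20  I5 RO
t=25  I5 EX
t=26  I5 WR R6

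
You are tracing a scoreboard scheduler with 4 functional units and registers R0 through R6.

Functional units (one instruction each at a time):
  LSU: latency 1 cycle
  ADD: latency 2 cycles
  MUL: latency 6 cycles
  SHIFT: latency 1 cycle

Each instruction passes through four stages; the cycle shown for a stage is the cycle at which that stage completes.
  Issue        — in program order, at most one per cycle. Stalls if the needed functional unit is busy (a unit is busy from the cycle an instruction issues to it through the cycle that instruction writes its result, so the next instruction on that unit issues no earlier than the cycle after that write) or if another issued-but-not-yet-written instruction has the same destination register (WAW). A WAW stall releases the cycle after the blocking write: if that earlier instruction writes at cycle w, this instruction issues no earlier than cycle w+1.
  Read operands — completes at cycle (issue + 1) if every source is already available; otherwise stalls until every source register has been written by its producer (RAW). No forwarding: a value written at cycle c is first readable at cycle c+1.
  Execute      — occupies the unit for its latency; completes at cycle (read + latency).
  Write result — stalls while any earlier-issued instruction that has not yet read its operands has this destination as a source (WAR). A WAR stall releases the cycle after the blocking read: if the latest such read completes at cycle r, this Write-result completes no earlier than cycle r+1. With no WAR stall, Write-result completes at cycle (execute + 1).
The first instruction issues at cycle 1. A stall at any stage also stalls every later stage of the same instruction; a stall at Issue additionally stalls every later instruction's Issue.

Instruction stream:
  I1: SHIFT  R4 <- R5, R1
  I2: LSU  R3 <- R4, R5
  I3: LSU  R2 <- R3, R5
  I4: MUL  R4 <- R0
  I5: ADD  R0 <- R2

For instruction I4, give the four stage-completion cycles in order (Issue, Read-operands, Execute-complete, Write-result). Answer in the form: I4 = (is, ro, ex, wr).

I4 = (9, 10, 16, 17)

[I1] 1/2/3/4
[I2] 2/5/6/7  (RAW R4: wait I1 write@4)
[I3] 8/9/10/11  (struct: LSU busy until I2 writes@7)
[I4] 9/10/16/17
[I5] 10/12/14/15  (RAW R2: wait I3 write@11)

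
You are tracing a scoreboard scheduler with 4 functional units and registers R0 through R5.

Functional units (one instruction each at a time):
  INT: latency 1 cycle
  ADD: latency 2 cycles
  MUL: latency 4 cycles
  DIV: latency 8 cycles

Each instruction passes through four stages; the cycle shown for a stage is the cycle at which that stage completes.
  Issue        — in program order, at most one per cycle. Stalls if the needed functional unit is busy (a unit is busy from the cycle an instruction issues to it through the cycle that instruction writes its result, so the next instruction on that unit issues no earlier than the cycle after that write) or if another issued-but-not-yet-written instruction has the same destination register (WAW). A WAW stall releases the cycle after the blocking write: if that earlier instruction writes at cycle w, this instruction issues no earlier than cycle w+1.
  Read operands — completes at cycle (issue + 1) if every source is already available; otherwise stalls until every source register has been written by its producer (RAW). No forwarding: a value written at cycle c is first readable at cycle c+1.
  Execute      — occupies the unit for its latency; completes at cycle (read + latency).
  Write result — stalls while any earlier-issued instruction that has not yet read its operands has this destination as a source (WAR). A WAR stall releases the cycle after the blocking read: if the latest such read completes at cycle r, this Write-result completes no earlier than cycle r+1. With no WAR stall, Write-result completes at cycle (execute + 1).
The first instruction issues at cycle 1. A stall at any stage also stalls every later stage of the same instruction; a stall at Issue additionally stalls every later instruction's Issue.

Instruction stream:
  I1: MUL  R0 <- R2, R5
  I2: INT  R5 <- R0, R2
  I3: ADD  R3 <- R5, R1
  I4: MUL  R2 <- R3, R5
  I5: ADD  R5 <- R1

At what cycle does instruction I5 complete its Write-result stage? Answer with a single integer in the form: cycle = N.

cycle = 19

cycle 1: I1 dispatched to MUL
cycle 2: I1 operands ready; I2 dispatched to INT
cycle 3: I3 dispatched to ADD
cycle 6: I1 complete
cycle 7: R0←I1
cycle 8: I2 operands ready; I4 dispatched to MUL
cycle 9: I2 complete
cycle 10: R5←I2
cycle 11: I3 operands ready
cycle 13: I3 complete
cycle 14: R3←I3
cycle 15: I4 operands ready; I5 dispatched to ADD
cycle 16: I5 operands ready
cycle 18: I5 complete
cycle 19: I4 complete; R5←I5
cycle 20: R2←I4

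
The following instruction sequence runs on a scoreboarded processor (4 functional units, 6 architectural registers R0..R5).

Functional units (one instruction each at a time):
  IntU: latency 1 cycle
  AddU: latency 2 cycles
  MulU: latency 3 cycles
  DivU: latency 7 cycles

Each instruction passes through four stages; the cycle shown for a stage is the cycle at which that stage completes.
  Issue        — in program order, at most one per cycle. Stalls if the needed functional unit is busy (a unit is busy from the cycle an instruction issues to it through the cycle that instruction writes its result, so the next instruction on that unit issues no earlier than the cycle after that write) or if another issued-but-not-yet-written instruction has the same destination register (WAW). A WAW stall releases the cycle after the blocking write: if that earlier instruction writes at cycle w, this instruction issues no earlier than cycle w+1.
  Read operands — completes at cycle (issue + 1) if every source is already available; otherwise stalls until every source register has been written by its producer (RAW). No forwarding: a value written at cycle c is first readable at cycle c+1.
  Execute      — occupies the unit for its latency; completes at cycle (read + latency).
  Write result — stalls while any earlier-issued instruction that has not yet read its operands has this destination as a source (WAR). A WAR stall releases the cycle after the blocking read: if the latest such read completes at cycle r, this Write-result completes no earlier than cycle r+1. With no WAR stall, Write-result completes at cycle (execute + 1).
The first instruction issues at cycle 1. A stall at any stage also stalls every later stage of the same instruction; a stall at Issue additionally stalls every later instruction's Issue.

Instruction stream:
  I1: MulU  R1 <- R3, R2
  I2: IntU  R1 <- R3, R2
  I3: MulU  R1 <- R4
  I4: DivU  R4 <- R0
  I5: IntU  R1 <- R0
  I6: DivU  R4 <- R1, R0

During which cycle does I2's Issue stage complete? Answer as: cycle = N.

[1] I1 issues→MulU
[2] I1 reads
[5] I1 exec-done
[6] I1 writes R1
[7] I2 issues→IntU
[8] I2 reads
[9] I2 exec-done
[10] I2 writes R1
[11] I3 issues→MulU
[12] I3 reads · I4 issues→DivU
[13] I4 reads
[15] I3 exec-done
[16] I3 writes R1
[17] I5 issues→IntU
[18] I5 reads
[19] I5 exec-done
[20] I4 exec-done · I5 writes R1
[21] I4 writes R4
[22] I6 issues→DivU
[23] I6 reads
[30] I6 exec-done
[31] I6 writes R4

cycle = 7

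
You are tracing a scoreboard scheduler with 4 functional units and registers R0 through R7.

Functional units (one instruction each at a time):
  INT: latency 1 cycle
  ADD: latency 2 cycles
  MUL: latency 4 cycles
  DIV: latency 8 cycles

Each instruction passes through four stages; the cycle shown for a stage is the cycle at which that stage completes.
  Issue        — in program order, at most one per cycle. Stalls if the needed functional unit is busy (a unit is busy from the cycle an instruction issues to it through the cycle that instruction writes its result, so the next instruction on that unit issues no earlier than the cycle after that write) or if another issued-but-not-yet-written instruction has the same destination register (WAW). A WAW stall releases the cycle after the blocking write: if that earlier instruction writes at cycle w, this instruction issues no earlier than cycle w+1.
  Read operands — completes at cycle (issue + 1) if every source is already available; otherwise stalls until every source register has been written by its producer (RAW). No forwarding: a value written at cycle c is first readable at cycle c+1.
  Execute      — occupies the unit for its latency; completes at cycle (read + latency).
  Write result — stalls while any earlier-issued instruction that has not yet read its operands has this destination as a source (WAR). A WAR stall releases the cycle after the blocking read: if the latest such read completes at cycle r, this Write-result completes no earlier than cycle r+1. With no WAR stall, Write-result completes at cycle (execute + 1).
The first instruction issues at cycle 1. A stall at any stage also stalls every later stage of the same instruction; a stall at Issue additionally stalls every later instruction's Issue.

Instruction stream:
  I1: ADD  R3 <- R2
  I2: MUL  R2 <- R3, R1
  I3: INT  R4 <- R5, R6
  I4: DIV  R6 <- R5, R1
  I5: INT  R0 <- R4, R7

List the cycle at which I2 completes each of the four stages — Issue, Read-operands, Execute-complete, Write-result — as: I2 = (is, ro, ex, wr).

[1] I1→ADD
[2] I1 RO | I2→MUL
[3] I3→INT
[4] I1 EX | I3 RO | I4→DIV
[5] I1 WR R3 | I3 EX | I4 RO
[6] I2 RO | I3 WR R4
[7] I5→INT
[8] I5 RO
[9] I5 EX
[10] I2 EX | I5 WR R0
[11] I2 WR R2
[13] I4 EX
[14] I4 WR R6

I2 = (2, 6, 10, 11)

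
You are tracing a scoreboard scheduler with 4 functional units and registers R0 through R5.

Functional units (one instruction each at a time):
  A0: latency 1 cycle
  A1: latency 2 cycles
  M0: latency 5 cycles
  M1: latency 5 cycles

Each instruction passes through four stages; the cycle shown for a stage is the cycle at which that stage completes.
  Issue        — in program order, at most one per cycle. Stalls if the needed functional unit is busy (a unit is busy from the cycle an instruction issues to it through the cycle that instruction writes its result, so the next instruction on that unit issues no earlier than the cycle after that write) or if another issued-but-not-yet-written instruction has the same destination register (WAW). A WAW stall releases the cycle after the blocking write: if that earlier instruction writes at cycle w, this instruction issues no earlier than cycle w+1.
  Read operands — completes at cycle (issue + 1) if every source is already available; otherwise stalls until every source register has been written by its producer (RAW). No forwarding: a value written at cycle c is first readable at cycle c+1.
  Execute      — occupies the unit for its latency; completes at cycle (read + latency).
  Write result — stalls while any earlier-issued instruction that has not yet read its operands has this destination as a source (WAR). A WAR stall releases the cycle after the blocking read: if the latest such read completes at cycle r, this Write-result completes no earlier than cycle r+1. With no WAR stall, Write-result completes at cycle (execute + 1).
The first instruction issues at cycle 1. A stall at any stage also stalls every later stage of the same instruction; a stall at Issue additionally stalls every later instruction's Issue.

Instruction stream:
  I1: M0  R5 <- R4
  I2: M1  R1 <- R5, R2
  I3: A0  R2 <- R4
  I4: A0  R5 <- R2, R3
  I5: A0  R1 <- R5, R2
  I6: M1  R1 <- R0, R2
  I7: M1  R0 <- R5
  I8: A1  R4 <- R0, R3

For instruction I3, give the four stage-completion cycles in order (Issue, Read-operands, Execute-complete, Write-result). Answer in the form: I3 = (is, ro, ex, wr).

I3 = (3, 4, 5, 10)

t=1  I1 issues→M0
t=2  I1 reads; I2 issues→M1
t=3  I3 issues→A0
t=4  I3 reads
t=5  I3 exec-done
t=7  I1 exec-done
t=8  I1 writes R5
t=9  I2 reads
t=10  I3 writes R2
t=11  I4 issues→A0
t=12  I4 reads
t=13  I4 exec-done
t=14  I2 exec-done; I4 writes R5
t=15  I2 writes R1
t=16  I5 issues→A0
t=17  I5 reads
t=18  I5 exec-done
t=19  I5 writes R1
t=20  I6 issues→M1
t=21  I6 reads
t=26  I6 exec-done
t=27  I6 writes R1
t=28  I7 issues→M1
t=29  I7 reads; I8 issues→A1
t=34  I7 exec-done
t=35  I7 writes R0
t=36  I8 reads
t=38  I8 exec-done
t=39  I8 writes R4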